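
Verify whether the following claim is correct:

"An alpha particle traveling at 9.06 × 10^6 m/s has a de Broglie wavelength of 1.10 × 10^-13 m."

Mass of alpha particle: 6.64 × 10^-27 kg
False

The claim is incorrect.

Using λ = h/(mv):
λ = (6.626 × 10^-34 J·s) / (6.64 × 10^-27 kg × 9.06 × 10^6 m/s)
λ = 1.10 × 10^-14 m

The actual wavelength differs from the claimed 1.10 × 10^-13 m.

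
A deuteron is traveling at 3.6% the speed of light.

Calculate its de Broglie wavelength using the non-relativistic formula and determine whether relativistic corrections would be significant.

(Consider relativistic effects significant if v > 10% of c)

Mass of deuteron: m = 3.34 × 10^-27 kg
No, relativistic corrections are not needed.

Using the non-relativistic de Broglie formula λ = h/(mv):

v = 3.6% × c = 1.079 × 10^7 m/s

λ = h/(mv)
λ = (6.626 × 10^-34 J·s) / (3.34 × 10^-27 kg × 1.079 × 10^7 m/s)
λ = 1.84 × 10^-14 m

Since v = 3.6% of c < 10% of c, relativistic corrections are NOT significant and this non-relativistic result is a good approximation.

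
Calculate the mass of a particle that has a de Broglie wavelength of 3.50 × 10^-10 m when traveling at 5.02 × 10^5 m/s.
3.77 × 10^-30 kg

From the de Broglie relation λ = h/(mv), we solve for m:

m = h/(λv)
m = (6.626 × 10^-34 J·s) / (3.50 × 10^-10 m × 5.02 × 10^5 m/s)
m = 3.77 × 10^-30 kg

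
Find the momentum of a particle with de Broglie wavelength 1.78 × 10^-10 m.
3.72 × 10^-24 kg·m/s

From the de Broglie relation λ = h/p, we solve for p:

p = h/λ
p = (6.626 × 10^-34 J·s) / (1.78 × 10^-10 m)
p = 3.72 × 10^-24 kg·m/s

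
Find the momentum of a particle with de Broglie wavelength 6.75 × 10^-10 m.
9.82 × 10^-25 kg·m/s

From the de Broglie relation λ = h/p, we solve for p:

p = h/λ
p = (6.626 × 10^-34 J·s) / (6.75 × 10^-10 m)
p = 9.82 × 10^-25 kg·m/s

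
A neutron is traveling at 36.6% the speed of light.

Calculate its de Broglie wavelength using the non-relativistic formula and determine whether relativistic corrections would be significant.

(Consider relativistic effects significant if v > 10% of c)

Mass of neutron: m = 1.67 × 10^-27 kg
Yes, relativistic corrections are needed.

Using the non-relativistic de Broglie formula λ = h/(mv):

v = 36.6% × c = 1.097 × 10^8 m/s

λ = h/(mv)
λ = (6.626 × 10^-34 J·s) / (1.67 × 10^-27 kg × 1.097 × 10^8 m/s)
λ = 3.62 × 10^-15 m

Since v = 36.6% of c > 10% of c, relativistic corrections ARE significant and the actual wavelength would differ from this non-relativistic estimate.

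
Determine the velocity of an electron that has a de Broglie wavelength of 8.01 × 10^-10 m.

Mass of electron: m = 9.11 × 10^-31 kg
9.08 × 10^5 m/s

From the de Broglie relation λ = h/(mv), we solve for v:

v = h/(mλ)
v = (6.626 × 10^-34 J·s) / (9.11 × 10^-31 kg × 8.01 × 10^-10 m)
v = 9.08 × 10^5 m/s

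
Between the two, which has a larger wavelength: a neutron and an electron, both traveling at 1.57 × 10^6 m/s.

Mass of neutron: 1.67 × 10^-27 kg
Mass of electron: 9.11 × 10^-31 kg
The electron has the longer wavelength.

Using λ = h/(mv), since both particles have the same velocity, the wavelength depends only on mass.

For neutron: λ₁ = h/(m₁v) = 2.53 × 10^-13 m
For electron: λ₂ = h/(m₂v) = 4.63 × 10^-10 m

Since λ ∝ 1/m at constant velocity, the lighter particle has the longer wavelength.

The electron has the longer de Broglie wavelength.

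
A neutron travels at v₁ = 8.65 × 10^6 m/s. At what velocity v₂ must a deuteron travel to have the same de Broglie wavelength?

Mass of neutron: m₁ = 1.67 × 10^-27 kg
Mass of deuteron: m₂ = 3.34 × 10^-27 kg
v₂ = 4.32 × 10^6 m/s

For equal de Broglie wavelengths: λ₁ = λ₂

h/(m₁v₁) = h/(m₂v₂)
m₁v₁ = m₂v₂
v₂ = v₁ · (m₁/m₂)

v₂ = 8.65 × 10^6 m/s × (1.67 × 10^-27 kg / 3.34 × 10^-27 kg)
v₂ = 4.32 × 10^6 m/s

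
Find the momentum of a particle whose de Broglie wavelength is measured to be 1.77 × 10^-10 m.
3.74 × 10^-24 kg·m/s

From the de Broglie relation λ = h/p, we solve for p:

p = h/λ
p = (6.626 × 10^-34 J·s) / (1.77 × 10^-10 m)
p = 3.74 × 10^-24 kg·m/s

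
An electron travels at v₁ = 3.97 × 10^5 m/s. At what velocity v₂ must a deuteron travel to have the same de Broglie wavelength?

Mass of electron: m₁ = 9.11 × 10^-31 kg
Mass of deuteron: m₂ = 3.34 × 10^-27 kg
v₂ = 1.08 × 10^2 m/s

For equal de Broglie wavelengths: λ₁ = λ₂

h/(m₁v₁) = h/(m₂v₂)
m₁v₁ = m₂v₂
v₂ = v₁ · (m₁/m₂)

v₂ = 3.97 × 10^5 m/s × (9.11 × 10^-31 kg / 3.34 × 10^-27 kg)
v₂ = 1.08 × 10^2 m/s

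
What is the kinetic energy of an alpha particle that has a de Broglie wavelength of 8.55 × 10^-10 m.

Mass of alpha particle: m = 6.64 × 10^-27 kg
4.52 × 10^-23 J (or 2.82 × 10^-4 eV)

From λ = h/√(2mKE), we solve for KE:

λ² = h²/(2mKE)
KE = h²/(2mλ²)
KE = (6.626 × 10^-34 J·s)² / (2 × 6.64 × 10^-27 kg × (8.55 × 10^-10 m)²)
KE = 4.52 × 10^-23 J
KE = 2.82 × 10^-4 eV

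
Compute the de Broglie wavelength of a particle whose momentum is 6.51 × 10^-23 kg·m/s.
1.02 × 10^-11 m

Using the de Broglie relation λ = h/p:

λ = h/p
λ = (6.626 × 10^-34 J·s) / (6.51 × 10^-23 kg·m/s)
λ = 1.02 × 10^-11 m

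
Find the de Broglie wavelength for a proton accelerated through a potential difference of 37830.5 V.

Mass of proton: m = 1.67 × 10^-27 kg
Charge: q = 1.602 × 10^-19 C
1.47 × 10^-13 m

When a particle is accelerated through voltage V, it gains kinetic energy KE = qV.

The de Broglie wavelength is then λ = h/√(2mqV):

λ = h/√(2mqV)
λ = (6.626 × 10^-34 J·s) / √(2 × 1.67 × 10^-27 kg × 1.602 × 10^-19 C × 37830.5 V)
λ = 1.47 × 10^-13 m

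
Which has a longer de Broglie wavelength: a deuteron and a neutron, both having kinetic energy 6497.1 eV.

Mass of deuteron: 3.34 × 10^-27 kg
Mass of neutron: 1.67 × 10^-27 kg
The neutron has the longer wavelength.

Using λ = h/√(2mKE):

For deuteron: λ₁ = h/√(2m₁KE) = 2.51 × 10^-13 m
For neutron: λ₂ = h/√(2m₂KE) = 3.55 × 10^-13 m

Since λ ∝ 1/√m at constant kinetic energy, the lighter particle has the longer wavelength.

The neutron has the longer de Broglie wavelength.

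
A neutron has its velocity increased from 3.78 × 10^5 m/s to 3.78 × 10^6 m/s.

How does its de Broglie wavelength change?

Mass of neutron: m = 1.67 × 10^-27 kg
The wavelength decreases by a factor of 10.

Using λ = h/(mv):

Initial wavelength: λ₁ = h/(mv₁) = 1.05 × 10^-12 m
Final wavelength: λ₂ = h/(mv₂) = 1.05 × 10^-13 m

Since λ ∝ 1/v, when velocity increases by a factor of 10, the wavelength decreases by a factor of 10.

λ₂/λ₁ = v₁/v₂ = 1/10

The wavelength decreases by a factor of 10.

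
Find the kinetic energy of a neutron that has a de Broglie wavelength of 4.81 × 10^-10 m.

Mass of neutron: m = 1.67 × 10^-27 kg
5.68 × 10^-22 J (or 3.55 × 10^-3 eV)

From λ = h/√(2mKE), we solve for KE:

λ² = h²/(2mKE)
KE = h²/(2mλ²)
KE = (6.626 × 10^-34 J·s)² / (2 × 1.67 × 10^-27 kg × (4.81 × 10^-10 m)²)
KE = 5.68 × 10^-22 J
KE = 3.55 × 10^-3 eV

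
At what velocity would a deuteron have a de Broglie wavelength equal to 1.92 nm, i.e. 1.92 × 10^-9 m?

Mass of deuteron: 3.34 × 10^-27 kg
1.03 × 10^2 m/s

From λ = h/(mv), solve for v:

v = h/(mλ)
v = (6.626 × 10^-34 J·s) / (3.34 × 10^-27 kg × 1.92 × 10^-9 m)
v = 1.03 × 10^2 m/s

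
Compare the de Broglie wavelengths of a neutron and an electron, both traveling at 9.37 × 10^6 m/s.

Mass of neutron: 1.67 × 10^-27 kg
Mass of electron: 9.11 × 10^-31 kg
The electron has the longer wavelength.

Using λ = h/(mv), since both particles have the same velocity, the wavelength depends only on mass.

For neutron: λ₁ = h/(m₁v) = 4.23 × 10^-14 m
For electron: λ₂ = h/(m₂v) = 7.76 × 10^-11 m

Since λ ∝ 1/m at constant velocity, the lighter particle has the longer wavelength.

The electron has the longer de Broglie wavelength.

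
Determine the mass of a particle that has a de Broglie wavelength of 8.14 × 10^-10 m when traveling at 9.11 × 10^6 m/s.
8.94 × 10^-32 kg

From the de Broglie relation λ = h/(mv), we solve for m:

m = h/(λv)
m = (6.626 × 10^-34 J·s) / (8.14 × 10^-10 m × 9.11 × 10^6 m/s)
m = 8.94 × 10^-32 kg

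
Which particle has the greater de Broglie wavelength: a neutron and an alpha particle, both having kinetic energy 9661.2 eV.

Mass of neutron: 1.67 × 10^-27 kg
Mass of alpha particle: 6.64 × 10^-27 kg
The neutron has the longer wavelength.

Using λ = h/√(2mKE):

For neutron: λ₁ = h/√(2m₁KE) = 2.91 × 10^-13 m
For alpha particle: λ₂ = h/√(2m₂KE) = 1.46 × 10^-13 m

Since λ ∝ 1/√m at constant kinetic energy, the lighter particle has the longer wavelength.

The neutron has the longer de Broglie wavelength.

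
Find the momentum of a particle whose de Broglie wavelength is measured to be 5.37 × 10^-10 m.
1.23 × 10^-24 kg·m/s

From the de Broglie relation λ = h/p, we solve for p:

p = h/λ
p = (6.626 × 10^-34 J·s) / (5.37 × 10^-10 m)
p = 1.23 × 10^-24 kg·m/s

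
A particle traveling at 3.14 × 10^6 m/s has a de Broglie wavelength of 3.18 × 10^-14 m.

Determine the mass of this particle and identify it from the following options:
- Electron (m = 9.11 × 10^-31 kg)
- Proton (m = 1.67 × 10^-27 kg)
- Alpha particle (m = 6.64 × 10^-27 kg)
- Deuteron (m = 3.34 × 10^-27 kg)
The particle is an alpha particle.

From λ = h/(mv), solve for mass:

m = h/(λv)
m = (6.626 × 10^-34 J·s) / (3.18 × 10^-14 m × 3.14 × 10^6 m/s)
m = 6.64 × 10^-27 kg

Comparing with the listed masses, this is closest to an alpha particle.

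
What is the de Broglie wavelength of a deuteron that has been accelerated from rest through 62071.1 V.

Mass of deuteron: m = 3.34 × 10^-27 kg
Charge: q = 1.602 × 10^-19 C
8.13 × 10^-14 m

When a particle is accelerated through voltage V, it gains kinetic energy KE = qV.

The de Broglie wavelength is then λ = h/√(2mqV):

λ = h/√(2mqV)
λ = (6.626 × 10^-34 J·s) / √(2 × 3.34 × 10^-27 kg × 1.602 × 10^-19 C × 62071.1 V)
λ = 8.13 × 10^-14 m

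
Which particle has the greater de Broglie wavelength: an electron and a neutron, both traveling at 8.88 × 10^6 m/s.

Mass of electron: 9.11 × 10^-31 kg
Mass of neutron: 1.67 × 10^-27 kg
The electron has the longer wavelength.

Using λ = h/(mv), since both particles have the same velocity, the wavelength depends only on mass.

For electron: λ₁ = h/(m₁v) = 8.19 × 10^-11 m
For neutron: λ₂ = h/(m₂v) = 4.47 × 10^-14 m

Since λ ∝ 1/m at constant velocity, the lighter particle has the longer wavelength.

The electron has the longer de Broglie wavelength.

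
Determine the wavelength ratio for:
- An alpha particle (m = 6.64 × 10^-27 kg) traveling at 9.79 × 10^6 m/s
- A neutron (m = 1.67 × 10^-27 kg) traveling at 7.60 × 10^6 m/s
λ₁/λ₂ = 0.195

Using λ = h/(mv):

λ₁ = h/(m₁v₁) = 1.02 × 10^-14 m
λ₂ = h/(m₂v₂) = 5.22 × 10^-14 m

Ratio λ₁/λ₂ = (m₂v₂)/(m₁v₁)
         = (1.67 × 10^-27 kg × 7.60 × 10^6 m/s) / (6.64 × 10^-27 kg × 9.79 × 10^6 m/s)
         = 0.195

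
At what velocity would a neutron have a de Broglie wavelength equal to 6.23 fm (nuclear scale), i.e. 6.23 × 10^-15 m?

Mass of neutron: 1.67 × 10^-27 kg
6.37 × 10^7 m/s

From λ = h/(mv), solve for v:

v = h/(mλ)
v = (6.626 × 10^-34 J·s) / (1.67 × 10^-27 kg × 6.23 × 10^-15 m)
v = 6.37 × 10^7 m/s

Note: This velocity is 21.2% of the speed of light, so relativistic corrections would be needed for a more accurate calculation.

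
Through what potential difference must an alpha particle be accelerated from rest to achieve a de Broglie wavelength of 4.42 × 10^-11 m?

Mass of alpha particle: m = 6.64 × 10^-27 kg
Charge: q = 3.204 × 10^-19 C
5.28 × 10^-2 V

From λ = h/√(2mqV), we solve for V:

λ² = h²/(2mqV)
V = h²/(2mqλ²)
V = (6.626 × 10^-34 J·s)² / (2 × 6.64 × 10^-27 kg × 3.204 × 10^-19 C × (4.42 × 10^-11 m)²)
V = 5.28 × 10^-2 V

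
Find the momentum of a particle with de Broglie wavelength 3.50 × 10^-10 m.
1.89 × 10^-24 kg·m/s

From the de Broglie relation λ = h/p, we solve for p:

p = h/λ
p = (6.626 × 10^-34 J·s) / (3.50 × 10^-10 m)
p = 1.89 × 10^-24 kg·m/s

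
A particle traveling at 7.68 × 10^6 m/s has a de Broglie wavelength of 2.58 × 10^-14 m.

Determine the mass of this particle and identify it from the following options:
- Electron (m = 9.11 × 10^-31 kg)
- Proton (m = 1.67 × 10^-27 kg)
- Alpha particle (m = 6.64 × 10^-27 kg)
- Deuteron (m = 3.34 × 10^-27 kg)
The particle is a deuteron.

From λ = h/(mv), solve for mass:

m = h/(λv)
m = (6.626 × 10^-34 J·s) / (2.58 × 10^-14 m × 7.68 × 10^6 m/s)
m = 3.34 × 10^-27 kg

Comparing with the listed masses, this is closest to a deuteron.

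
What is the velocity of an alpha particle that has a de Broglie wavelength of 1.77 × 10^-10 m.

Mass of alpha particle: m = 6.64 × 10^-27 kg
5.64 × 10^2 m/s

From the de Broglie relation λ = h/(mv), we solve for v:

v = h/(mλ)
v = (6.626 × 10^-34 J·s) / (6.64 × 10^-27 kg × 1.77 × 10^-10 m)
v = 5.64 × 10^2 m/s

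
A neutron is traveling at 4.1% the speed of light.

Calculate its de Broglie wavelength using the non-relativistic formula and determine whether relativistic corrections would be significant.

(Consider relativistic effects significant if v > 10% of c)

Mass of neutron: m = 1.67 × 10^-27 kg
No, relativistic corrections are not needed.

Using the non-relativistic de Broglie formula λ = h/(mv):

v = 4.1% × c = 1.229 × 10^7 m/s

λ = h/(mv)
λ = (6.626 × 10^-34 J·s) / (1.67 × 10^-27 kg × 1.229 × 10^7 m/s)
λ = 3.23 × 10^-14 m

Since v = 4.1% of c < 10% of c, relativistic corrections are NOT significant and this non-relativistic result is a good approximation.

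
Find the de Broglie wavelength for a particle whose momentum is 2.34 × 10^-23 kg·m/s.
2.83 × 10^-11 m

Using the de Broglie relation λ = h/p:

λ = h/p
λ = (6.626 × 10^-34 J·s) / (2.34 × 10^-23 kg·m/s)
λ = 2.83 × 10^-11 m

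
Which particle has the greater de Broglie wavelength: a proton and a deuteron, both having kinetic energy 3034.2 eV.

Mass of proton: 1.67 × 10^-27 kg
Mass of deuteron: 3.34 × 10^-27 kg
The proton has the longer wavelength.

Using λ = h/√(2mKE):

For proton: λ₁ = h/√(2m₁KE) = 5.20 × 10^-13 m
For deuteron: λ₂ = h/√(2m₂KE) = 3.68 × 10^-13 m

Since λ ∝ 1/√m at constant kinetic energy, the lighter particle has the longer wavelength.

The proton has the longer de Broglie wavelength.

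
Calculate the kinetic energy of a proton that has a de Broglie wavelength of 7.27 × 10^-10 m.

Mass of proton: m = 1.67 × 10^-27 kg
2.49 × 10^-22 J (or 1.55 × 10^-3 eV)

From λ = h/√(2mKE), we solve for KE:

λ² = h²/(2mKE)
KE = h²/(2mλ²)
KE = (6.626 × 10^-34 J·s)² / (2 × 1.67 × 10^-27 kg × (7.27 × 10^-10 m)²)
KE = 2.49 × 10^-22 J
KE = 1.55 × 10^-3 eV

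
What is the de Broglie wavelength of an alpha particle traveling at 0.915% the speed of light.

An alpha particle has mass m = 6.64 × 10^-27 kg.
3.64 × 10^-14 m

Using the de Broglie relation λ = h/(mv):

v = 0.915% × c = 2.743 × 10^6 m/s

λ = h/(mv)
λ = (6.626 × 10^-34 J·s) / (6.64 × 10^-27 kg × 2.743 × 10^6 m/s)
λ = 3.64 × 10^-14 m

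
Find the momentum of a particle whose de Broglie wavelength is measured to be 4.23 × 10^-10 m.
1.57 × 10^-24 kg·m/s

From the de Broglie relation λ = h/p, we solve for p:

p = h/λ
p = (6.626 × 10^-34 J·s) / (4.23 × 10^-10 m)
p = 1.57 × 10^-24 kg·m/s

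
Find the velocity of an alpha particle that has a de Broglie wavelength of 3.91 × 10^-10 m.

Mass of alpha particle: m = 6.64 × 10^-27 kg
2.55 × 10^2 m/s

From the de Broglie relation λ = h/(mv), we solve for v:

v = h/(mλ)
v = (6.626 × 10^-34 J·s) / (6.64 × 10^-27 kg × 3.91 × 10^-10 m)
v = 2.55 × 10^2 m/s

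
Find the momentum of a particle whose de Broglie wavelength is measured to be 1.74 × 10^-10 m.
3.81 × 10^-24 kg·m/s

From the de Broglie relation λ = h/p, we solve for p:

p = h/λ
p = (6.626 × 10^-34 J·s) / (1.74 × 10^-10 m)
p = 3.81 × 10^-24 kg·m/s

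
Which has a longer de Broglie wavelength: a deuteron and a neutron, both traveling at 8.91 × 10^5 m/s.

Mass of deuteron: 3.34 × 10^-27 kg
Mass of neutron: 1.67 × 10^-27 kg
The neutron has the longer wavelength.

Using λ = h/(mv), since both particles have the same velocity, the wavelength depends only on mass.

For deuteron: λ₁ = h/(m₁v) = 2.23 × 10^-13 m
For neutron: λ₂ = h/(m₂v) = 4.45 × 10^-13 m

Since λ ∝ 1/m at constant velocity, the lighter particle has the longer wavelength.

The neutron has the longer de Broglie wavelength.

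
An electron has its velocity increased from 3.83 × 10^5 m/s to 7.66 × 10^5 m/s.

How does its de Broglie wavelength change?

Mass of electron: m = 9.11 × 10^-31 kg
The wavelength decreases by a factor of 2.

Using λ = h/(mv):

Initial wavelength: λ₁ = h/(mv₁) = 1.90 × 10^-9 m
Final wavelength: λ₂ = h/(mv₂) = 9.50 × 10^-10 m

Since λ ∝ 1/v, when velocity increases by a factor of 2, the wavelength decreases by a factor of 2.

λ₂/λ₁ = v₁/v₂ = 1/2

The wavelength decreases by a factor of 2.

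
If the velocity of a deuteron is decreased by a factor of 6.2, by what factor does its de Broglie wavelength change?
The wavelength increases by a factor of 6.2.

From λ = h/(mv), the wavelength is inversely proportional to velocity:

λ ∝ 1/v

If v → v/6.2, then λ → 6.2λ

When velocity is decreased by a factor of 6.2, the wavelength increases by a factor of 6.2.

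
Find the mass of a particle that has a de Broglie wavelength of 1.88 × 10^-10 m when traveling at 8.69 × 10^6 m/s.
4.06 × 10^-31 kg

From the de Broglie relation λ = h/(mv), we solve for m:

m = h/(λv)
m = (6.626 × 10^-34 J·s) / (1.88 × 10^-10 m × 8.69 × 10^6 m/s)
m = 4.06 × 10^-31 kg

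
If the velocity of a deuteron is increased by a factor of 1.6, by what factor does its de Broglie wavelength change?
The wavelength decreases by a factor of 1.6.

From λ = h/(mv), the wavelength is inversely proportional to velocity:

λ ∝ 1/v

If v → 1.6v, then λ → λ/1.6

When velocity is increased by a factor of 1.6, the wavelength decreases by a factor of 1.6.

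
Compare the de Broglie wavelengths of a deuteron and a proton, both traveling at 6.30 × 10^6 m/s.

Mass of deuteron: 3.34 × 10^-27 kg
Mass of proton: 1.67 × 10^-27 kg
The proton has the longer wavelength.

Using λ = h/(mv), since both particles have the same velocity, the wavelength depends only on mass.

For deuteron: λ₁ = h/(m₁v) = 3.15 × 10^-14 m
For proton: λ₂ = h/(m₂v) = 6.30 × 10^-14 m

Since λ ∝ 1/m at constant velocity, the lighter particle has the longer wavelength.

The proton has the longer de Broglie wavelength.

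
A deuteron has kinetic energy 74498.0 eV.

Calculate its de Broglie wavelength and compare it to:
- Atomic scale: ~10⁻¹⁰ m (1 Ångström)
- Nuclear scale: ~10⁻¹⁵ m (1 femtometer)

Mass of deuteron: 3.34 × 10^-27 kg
λ = 7.42 × 10^-14 m, which is between nuclear and atomic scales.

Using λ = h/√(2mKE):

KE = 74498.0 eV = 1.194 × 10^-14 J

λ = h/√(2mKE)
λ = (6.626 × 10^-34 J·s) / √(2 × 3.34 × 10^-27 kg × 1.194 × 10^-14 J)
λ = 7.42 × 10^-14 m

Comparison:
- Atomic scale (10⁻¹⁰ m): λ is 0.00074× this size
- Nuclear scale (10⁻¹⁵ m): λ is 74× this size

The wavelength is between nuclear and atomic scales.

This wavelength is appropriate for probing atomic structure but too large for nuclear physics experiments.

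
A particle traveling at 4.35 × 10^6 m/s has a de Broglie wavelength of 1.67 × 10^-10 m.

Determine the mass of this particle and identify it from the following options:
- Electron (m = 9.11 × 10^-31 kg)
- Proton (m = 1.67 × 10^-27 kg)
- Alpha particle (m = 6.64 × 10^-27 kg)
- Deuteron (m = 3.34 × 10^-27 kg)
The particle is an electron.

From λ = h/(mv), solve for mass:

m = h/(λv)
m = (6.626 × 10^-34 J·s) / (1.67 × 10^-10 m × 4.35 × 10^6 m/s)
m = 9.12 × 10^-31 kg

Comparing with the listed masses, this is closest to an electron.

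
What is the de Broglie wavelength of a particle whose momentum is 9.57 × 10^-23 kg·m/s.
6.92 × 10^-12 m

Using the de Broglie relation λ = h/p:

λ = h/p
λ = (6.626 × 10^-34 J·s) / (9.57 × 10^-23 kg·m/s)
λ = 6.92 × 10^-12 m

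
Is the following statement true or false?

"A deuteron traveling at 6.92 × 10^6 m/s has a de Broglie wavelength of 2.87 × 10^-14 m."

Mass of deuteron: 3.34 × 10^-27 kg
True

The claim is correct.

Using λ = h/(mv):
λ = (6.626 × 10^-34 J·s) / (3.34 × 10^-27 kg × 6.92 × 10^6 m/s)
λ = 2.87 × 10^-14 m

This matches the claimed value.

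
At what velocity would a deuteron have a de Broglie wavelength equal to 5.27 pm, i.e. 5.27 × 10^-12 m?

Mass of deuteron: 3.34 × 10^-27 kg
3.76 × 10^4 m/s

From λ = h/(mv), solve for v:

v = h/(mλ)
v = (6.626 × 10^-34 J·s) / (3.34 × 10^-27 kg × 5.27 × 10^-12 m)
v = 3.76 × 10^4 m/s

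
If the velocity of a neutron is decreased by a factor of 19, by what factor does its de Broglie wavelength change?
The wavelength increases by a factor of 19.

From λ = h/(mv), the wavelength is inversely proportional to velocity:

λ ∝ 1/v

If v → v/19, then λ → 19λ

When velocity is decreased by a factor of 19, the wavelength increases by a factor of 19.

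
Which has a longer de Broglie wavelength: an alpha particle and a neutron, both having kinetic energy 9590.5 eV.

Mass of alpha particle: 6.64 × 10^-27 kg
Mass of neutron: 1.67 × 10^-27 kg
The neutron has the longer wavelength.

Using λ = h/√(2mKE):

For alpha particle: λ₁ = h/√(2m₁KE) = 1.47 × 10^-13 m
For neutron: λ₂ = h/√(2m₂KE) = 2.92 × 10^-13 m

Since λ ∝ 1/√m at constant kinetic energy, the lighter particle has the longer wavelength.

The neutron has the longer de Broglie wavelength.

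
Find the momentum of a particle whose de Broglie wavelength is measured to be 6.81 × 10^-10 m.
9.73 × 10^-25 kg·m/s

From the de Broglie relation λ = h/p, we solve for p:

p = h/λ
p = (6.626 × 10^-34 J·s) / (6.81 × 10^-10 m)
p = 9.73 × 10^-25 kg·m/s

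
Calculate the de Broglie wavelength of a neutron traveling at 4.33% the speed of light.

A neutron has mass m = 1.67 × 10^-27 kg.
3.06 × 10^-14 m

Using the de Broglie relation λ = h/(mv):

v = 4.33% × c = 1.298 × 10^7 m/s

λ = h/(mv)
λ = (6.626 × 10^-34 J·s) / (1.67 × 10^-27 kg × 1.298 × 10^7 m/s)
λ = 3.06 × 10^-14 m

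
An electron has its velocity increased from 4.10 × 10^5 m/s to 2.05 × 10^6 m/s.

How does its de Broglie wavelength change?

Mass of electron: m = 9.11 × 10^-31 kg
The wavelength decreases by a factor of 5.

Using λ = h/(mv):

Initial wavelength: λ₁ = h/(mv₁) = 1.77 × 10^-9 m
Final wavelength: λ₂ = h/(mv₂) = 3.55 × 10^-10 m

Since λ ∝ 1/v, when velocity increases by a factor of 5, the wavelength decreases by a factor of 5.

λ₂/λ₁ = v₁/v₂ = 1/5

The wavelength decreases by a factor of 5.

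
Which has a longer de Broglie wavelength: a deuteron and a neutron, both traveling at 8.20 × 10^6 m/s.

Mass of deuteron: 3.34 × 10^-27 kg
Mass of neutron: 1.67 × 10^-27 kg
The neutron has the longer wavelength.

Using λ = h/(mv), since both particles have the same velocity, the wavelength depends only on mass.

For deuteron: λ₁ = h/(m₁v) = 2.42 × 10^-14 m
For neutron: λ₂ = h/(m₂v) = 4.84 × 10^-14 m

Since λ ∝ 1/m at constant velocity, the lighter particle has the longer wavelength.

The neutron has the longer de Broglie wavelength.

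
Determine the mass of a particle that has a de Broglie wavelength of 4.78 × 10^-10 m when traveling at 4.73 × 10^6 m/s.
2.93 × 10^-31 kg

From the de Broglie relation λ = h/(mv), we solve for m:

m = h/(λv)
m = (6.626 × 10^-34 J·s) / (4.78 × 10^-10 m × 4.73 × 10^6 m/s)
m = 2.93 × 10^-31 kg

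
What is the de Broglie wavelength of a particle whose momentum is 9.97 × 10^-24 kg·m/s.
6.65 × 10^-11 m

Using the de Broglie relation λ = h/p:

λ = h/p
λ = (6.626 × 10^-34 J·s) / (9.97 × 10^-24 kg·m/s)
λ = 6.65 × 10^-11 m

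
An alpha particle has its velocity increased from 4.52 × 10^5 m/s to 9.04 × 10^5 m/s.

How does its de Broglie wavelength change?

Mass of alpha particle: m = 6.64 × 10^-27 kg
The wavelength decreases by a factor of 2.

Using λ = h/(mv):

Initial wavelength: λ₁ = h/(mv₁) = 2.21 × 10^-13 m
Final wavelength: λ₂ = h/(mv₂) = 1.10 × 10^-13 m

Since λ ∝ 1/v, when velocity increases by a factor of 2, the wavelength decreases by a factor of 2.

λ₂/λ₁ = v₁/v₂ = 1/2

The wavelength decreases by a factor of 2.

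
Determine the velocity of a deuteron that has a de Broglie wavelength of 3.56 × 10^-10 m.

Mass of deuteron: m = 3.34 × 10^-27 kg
5.57 × 10^2 m/s

From the de Broglie relation λ = h/(mv), we solve for v:

v = h/(mλ)
v = (6.626 × 10^-34 J·s) / (3.34 × 10^-27 kg × 3.56 × 10^-10 m)
v = 5.57 × 10^2 m/s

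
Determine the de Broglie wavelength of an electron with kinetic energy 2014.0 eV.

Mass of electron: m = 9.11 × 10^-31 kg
2.73 × 10^-11 m

Using λ = h/√(2mKE):

First convert KE to Joules: KE = 2014.0 eV = 3.227 × 10^-16 J

λ = h/√(2mKE)
λ = (6.626 × 10^-34 J·s) / √(2 × 9.11 × 10^-31 kg × 3.227 × 10^-16 J)
λ = 2.73 × 10^-11 m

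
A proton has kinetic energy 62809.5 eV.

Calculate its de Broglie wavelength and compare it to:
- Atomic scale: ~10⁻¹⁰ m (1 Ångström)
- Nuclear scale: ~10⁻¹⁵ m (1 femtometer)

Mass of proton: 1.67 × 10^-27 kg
λ = 1.14 × 10^-13 m, which is between nuclear and atomic scales.

Using λ = h/√(2mKE):

KE = 62809.5 eV = 1.006 × 10^-14 J

λ = h/√(2mKE)
λ = (6.626 × 10^-34 J·s) / √(2 × 1.67 × 10^-27 kg × 1.006 × 10^-14 J)
λ = 1.14 × 10^-13 m

Comparison:
- Atomic scale (10⁻¹⁰ m): λ is 0.0011× this size
- Nuclear scale (10⁻¹⁵ m): λ is 1.1e+02× this size

The wavelength is between nuclear and atomic scales.

This wavelength is appropriate for probing atomic structure but too large for nuclear physics experiments.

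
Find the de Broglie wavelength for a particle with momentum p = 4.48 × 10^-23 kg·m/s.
1.48 × 10^-11 m

Using the de Broglie relation λ = h/p:

λ = h/p
λ = (6.626 × 10^-34 J·s) / (4.48 × 10^-23 kg·m/s)
λ = 1.48 × 10^-11 m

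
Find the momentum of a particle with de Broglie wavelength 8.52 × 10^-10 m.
7.78 × 10^-25 kg·m/s

From the de Broglie relation λ = h/p, we solve for p:

p = h/λ
p = (6.626 × 10^-34 J·s) / (8.52 × 10^-10 m)
p = 7.78 × 10^-25 kg·m/s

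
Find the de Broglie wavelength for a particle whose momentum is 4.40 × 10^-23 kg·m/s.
1.51 × 10^-11 m

Using the de Broglie relation λ = h/p:

λ = h/p
λ = (6.626 × 10^-34 J·s) / (4.40 × 10^-23 kg·m/s)
λ = 1.51 × 10^-11 m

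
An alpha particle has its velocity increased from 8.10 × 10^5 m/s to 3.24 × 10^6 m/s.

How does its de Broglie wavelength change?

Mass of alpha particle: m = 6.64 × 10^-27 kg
The wavelength decreases by a factor of 4.

Using λ = h/(mv):

Initial wavelength: λ₁ = h/(mv₁) = 1.23 × 10^-13 m
Final wavelength: λ₂ = h/(mv₂) = 3.08 × 10^-14 m

Since λ ∝ 1/v, when velocity increases by a factor of 4, the wavelength decreases by a factor of 4.

λ₂/λ₁ = v₁/v₂ = 1/4

The wavelength decreases by a factor of 4.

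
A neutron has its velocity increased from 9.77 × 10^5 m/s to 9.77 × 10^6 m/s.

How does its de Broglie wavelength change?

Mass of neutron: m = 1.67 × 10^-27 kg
The wavelength decreases by a factor of 10.

Using λ = h/(mv):

Initial wavelength: λ₁ = h/(mv₁) = 4.06 × 10^-13 m
Final wavelength: λ₂ = h/(mv₂) = 4.06 × 10^-14 m

Since λ ∝ 1/v, when velocity increases by a factor of 10, the wavelength decreases by a factor of 10.

λ₂/λ₁ = v₁/v₂ = 1/10

The wavelength decreases by a factor of 10.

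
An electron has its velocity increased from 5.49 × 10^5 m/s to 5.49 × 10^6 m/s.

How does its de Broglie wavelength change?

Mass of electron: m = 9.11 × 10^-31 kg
The wavelength decreases by a factor of 10.

Using λ = h/(mv):

Initial wavelength: λ₁ = h/(mv₁) = 1.32 × 10^-9 m
Final wavelength: λ₂ = h/(mv₂) = 1.32 × 10^-10 m

Since λ ∝ 1/v, when velocity increases by a factor of 10, the wavelength decreases by a factor of 10.

λ₂/λ₁ = v₁/v₂ = 1/10

The wavelength decreases by a factor of 10.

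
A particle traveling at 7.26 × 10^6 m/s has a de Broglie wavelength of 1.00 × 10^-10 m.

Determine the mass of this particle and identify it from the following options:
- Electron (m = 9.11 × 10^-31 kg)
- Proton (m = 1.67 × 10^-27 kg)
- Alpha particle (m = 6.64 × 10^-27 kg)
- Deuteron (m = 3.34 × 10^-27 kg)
The particle is an electron.

From λ = h/(mv), solve for mass:

m = h/(λv)
m = (6.626 × 10^-34 J·s) / (1.00 × 10^-10 m × 7.26 × 10^6 m/s)
m = 9.13 × 10^-31 kg

Comparing with the listed masses, this is closest to an electron.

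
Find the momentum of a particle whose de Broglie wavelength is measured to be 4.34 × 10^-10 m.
1.53 × 10^-24 kg·m/s

From the de Broglie relation λ = h/p, we solve for p:

p = h/λ
p = (6.626 × 10^-34 J·s) / (4.34 × 10^-10 m)
p = 1.53 × 10^-24 kg·m/s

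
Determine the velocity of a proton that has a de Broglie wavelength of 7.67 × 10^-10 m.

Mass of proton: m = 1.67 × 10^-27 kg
5.17 × 10^2 m/s

From the de Broglie relation λ = h/(mv), we solve for v:

v = h/(mλ)
v = (6.626 × 10^-34 J·s) / (1.67 × 10^-27 kg × 7.67 × 10^-10 m)
v = 5.17 × 10^2 m/s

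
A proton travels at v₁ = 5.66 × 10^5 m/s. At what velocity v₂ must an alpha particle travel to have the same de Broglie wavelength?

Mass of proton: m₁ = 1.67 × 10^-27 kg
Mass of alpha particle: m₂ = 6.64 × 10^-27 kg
v₂ = 1.42 × 10^5 m/s

For equal de Broglie wavelengths: λ₁ = λ₂

h/(m₁v₁) = h/(m₂v₂)
m₁v₁ = m₂v₂
v₂ = v₁ · (m₁/m₂)

v₂ = 5.66 × 10^5 m/s × (1.67 × 10^-27 kg / 6.64 × 10^-27 kg)
v₂ = 1.42 × 10^5 m/s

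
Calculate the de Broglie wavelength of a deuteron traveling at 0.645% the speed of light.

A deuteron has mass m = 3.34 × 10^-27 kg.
1.03 × 10^-13 m

Using the de Broglie relation λ = h/(mv):

v = 0.645% × c = 1.934 × 10^6 m/s

λ = h/(mv)
λ = (6.626 × 10^-34 J·s) / (3.34 × 10^-27 kg × 1.934 × 10^6 m/s)
λ = 1.03 × 10^-13 m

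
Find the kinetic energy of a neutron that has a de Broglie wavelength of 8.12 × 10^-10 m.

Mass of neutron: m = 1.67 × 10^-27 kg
1.99 × 10^-22 J (or 1.24 × 10^-3 eV)

From λ = h/√(2mKE), we solve for KE:

λ² = h²/(2mKE)
KE = h²/(2mλ²)
KE = (6.626 × 10^-34 J·s)² / (2 × 1.67 × 10^-27 kg × (8.12 × 10^-10 m)²)
KE = 1.99 × 10^-22 J
KE = 1.24 × 10^-3 eV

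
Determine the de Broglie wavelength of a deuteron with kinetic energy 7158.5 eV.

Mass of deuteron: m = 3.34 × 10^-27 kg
2.39 × 10^-13 m

Using λ = h/√(2mKE):

First convert KE to Joules: KE = 7158.5 eV = 1.147 × 10^-15 J

λ = h/√(2mKE)
λ = (6.626 × 10^-34 J·s) / √(2 × 3.34 × 10^-27 kg × 1.147 × 10^-15 J)
λ = 2.39 × 10^-13 m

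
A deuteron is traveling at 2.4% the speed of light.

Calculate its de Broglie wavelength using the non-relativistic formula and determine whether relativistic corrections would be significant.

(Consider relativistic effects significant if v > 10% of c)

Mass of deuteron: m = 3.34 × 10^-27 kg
No, relativistic corrections are not needed.

Using the non-relativistic de Broglie formula λ = h/(mv):

v = 2.4% × c = 7.195 × 10^6 m/s

λ = h/(mv)
λ = (6.626 × 10^-34 J·s) / (3.34 × 10^-27 kg × 7.195 × 10^6 m/s)
λ = 2.76 × 10^-14 m

Since v = 2.4% of c < 10% of c, relativistic corrections are NOT significant and this non-relativistic result is a good approximation.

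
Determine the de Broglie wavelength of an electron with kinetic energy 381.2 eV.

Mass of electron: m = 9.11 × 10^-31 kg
6.28 × 10^-11 m

Using λ = h/√(2mKE):

First convert KE to Joules: KE = 381.2 eV = 6.107 × 10^-17 J

λ = h/√(2mKE)
λ = (6.626 × 10^-34 J·s) / √(2 × 9.11 × 10^-31 kg × 6.107 × 10^-17 J)
λ = 6.28 × 10^-11 m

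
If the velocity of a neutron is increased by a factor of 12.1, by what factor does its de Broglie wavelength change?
The wavelength decreases by a factor of 12.1.

From λ = h/(mv), the wavelength is inversely proportional to velocity:

λ ∝ 1/v

If v → 12.1v, then λ → λ/12.1

When velocity is increased by a factor of 12.1, the wavelength decreases by a factor of 12.1.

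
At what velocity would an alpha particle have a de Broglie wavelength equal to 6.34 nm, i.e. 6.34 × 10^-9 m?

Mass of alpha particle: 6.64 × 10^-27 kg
1.57 × 10^1 m/s

From λ = h/(mv), solve for v:

v = h/(mλ)
v = (6.626 × 10^-34 J·s) / (6.64 × 10^-27 kg × 6.34 × 10^-9 m)
v = 1.57 × 10^1 m/s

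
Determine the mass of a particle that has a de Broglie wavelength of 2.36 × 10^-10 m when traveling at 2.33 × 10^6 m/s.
1.20 × 10^-30 kg

From the de Broglie relation λ = h/(mv), we solve for m:

m = h/(λv)
m = (6.626 × 10^-34 J·s) / (2.36 × 10^-10 m × 2.33 × 10^6 m/s)
m = 1.20 × 10^-30 kg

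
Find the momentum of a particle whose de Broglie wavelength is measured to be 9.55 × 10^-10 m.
6.94 × 10^-25 kg·m/s

From the de Broglie relation λ = h/p, we solve for p:

p = h/λ
p = (6.626 × 10^-34 J·s) / (9.55 × 10^-10 m)
p = 6.94 × 10^-25 kg·m/s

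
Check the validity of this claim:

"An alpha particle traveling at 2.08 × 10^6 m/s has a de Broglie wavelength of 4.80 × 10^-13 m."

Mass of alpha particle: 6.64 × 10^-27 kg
False

The claim is incorrect.

Using λ = h/(mv):
λ = (6.626 × 10^-34 J·s) / (6.64 × 10^-27 kg × 2.08 × 10^6 m/s)
λ = 4.80 × 10^-14 m

The actual wavelength differs from the claimed 4.80 × 10^-13 m.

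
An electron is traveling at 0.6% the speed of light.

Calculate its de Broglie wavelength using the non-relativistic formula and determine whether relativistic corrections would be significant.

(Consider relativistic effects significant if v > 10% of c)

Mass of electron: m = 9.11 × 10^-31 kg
No, relativistic corrections are not needed.

Using the non-relativistic de Broglie formula λ = h/(mv):

v = 0.6% × c = 1.799 × 10^6 m/s

λ = h/(mv)
λ = (6.626 × 10^-34 J·s) / (9.11 × 10^-31 kg × 1.799 × 10^6 m/s)
λ = 4.04 × 10^-10 m

Since v = 0.6% of c < 10% of c, relativistic corrections are NOT significant and this non-relativistic result is a good approximation.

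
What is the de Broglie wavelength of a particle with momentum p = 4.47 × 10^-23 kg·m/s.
1.48 × 10^-11 m

Using the de Broglie relation λ = h/p:

λ = h/p
λ = (6.626 × 10^-34 J·s) / (4.47 × 10^-23 kg·m/s)
λ = 1.48 × 10^-11 m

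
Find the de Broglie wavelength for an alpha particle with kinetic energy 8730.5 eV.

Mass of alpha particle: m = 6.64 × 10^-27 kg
1.54 × 10^-13 m

Using λ = h/√(2mKE):

First convert KE to Joules: KE = 8730.5 eV = 1.399 × 10^-15 J

λ = h/√(2mKE)
λ = (6.626 × 10^-34 J·s) / √(2 × 6.64 × 10^-27 kg × 1.399 × 10^-15 J)
λ = 1.54 × 10^-13 m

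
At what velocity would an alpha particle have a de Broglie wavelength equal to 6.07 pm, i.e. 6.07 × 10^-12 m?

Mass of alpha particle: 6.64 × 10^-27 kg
1.64 × 10^4 m/s

From λ = h/(mv), solve for v:

v = h/(mλ)
v = (6.626 × 10^-34 J·s) / (6.64 × 10^-27 kg × 6.07 × 10^-12 m)
v = 1.64 × 10^4 m/s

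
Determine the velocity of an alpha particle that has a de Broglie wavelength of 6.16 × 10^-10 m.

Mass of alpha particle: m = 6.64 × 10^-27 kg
1.62 × 10^2 m/s

From the de Broglie relation λ = h/(mv), we solve for v:

v = h/(mλ)
v = (6.626 × 10^-34 J·s) / (6.64 × 10^-27 kg × 6.16 × 10^-10 m)
v = 1.62 × 10^2 m/s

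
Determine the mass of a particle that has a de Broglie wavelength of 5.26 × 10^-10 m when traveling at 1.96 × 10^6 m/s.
6.43 × 10^-31 kg

From the de Broglie relation λ = h/(mv), we solve for m:

m = h/(λv)
m = (6.626 × 10^-34 J·s) / (5.26 × 10^-10 m × 1.96 × 10^6 m/s)
m = 6.43 × 10^-31 kg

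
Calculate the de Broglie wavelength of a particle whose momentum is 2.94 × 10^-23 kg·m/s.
2.25 × 10^-11 m

Using the de Broglie relation λ = h/p:

λ = h/p
λ = (6.626 × 10^-34 J·s) / (2.94 × 10^-23 kg·m/s)
λ = 2.25 × 10^-11 m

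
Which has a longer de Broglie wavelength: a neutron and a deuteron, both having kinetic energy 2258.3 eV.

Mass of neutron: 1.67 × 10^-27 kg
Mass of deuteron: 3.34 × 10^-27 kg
The neutron has the longer wavelength.

Using λ = h/√(2mKE):

For neutron: λ₁ = h/√(2m₁KE) = 6.03 × 10^-13 m
For deuteron: λ₂ = h/√(2m₂KE) = 4.26 × 10^-13 m

Since λ ∝ 1/√m at constant kinetic energy, the lighter particle has the longer wavelength.

The neutron has the longer de Broglie wavelength.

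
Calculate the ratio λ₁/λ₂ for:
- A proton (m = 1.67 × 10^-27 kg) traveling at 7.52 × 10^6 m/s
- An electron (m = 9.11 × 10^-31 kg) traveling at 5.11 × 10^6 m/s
λ₁/λ₂ = 3.71 × 10^-4

Using λ = h/(mv):

λ₁ = h/(m₁v₁) = 5.28 × 10^-14 m
λ₂ = h/(m₂v₂) = 1.42 × 10^-10 m

Ratio λ₁/λ₂ = (m₂v₂)/(m₁v₁)
         = (9.11 × 10^-31 kg × 5.11 × 10^6 m/s) / (1.67 × 10^-27 kg × 7.52 × 10^6 m/s)
         = 3.71 × 10^-4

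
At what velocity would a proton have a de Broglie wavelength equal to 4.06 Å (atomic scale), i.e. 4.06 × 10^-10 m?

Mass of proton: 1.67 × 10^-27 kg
9.77 × 10^2 m/s

From λ = h/(mv), solve for v:

v = h/(mλ)
v = (6.626 × 10^-34 J·s) / (1.67 × 10^-27 kg × 4.06 × 10^-10 m)
v = 9.77 × 10^2 m/s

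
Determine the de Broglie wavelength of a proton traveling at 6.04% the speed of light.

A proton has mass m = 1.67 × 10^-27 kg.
2.19 × 10^-14 m

Using the de Broglie relation λ = h/(mv):

v = 6.04% × c = 1.811 × 10^7 m/s

λ = h/(mv)
λ = (6.626 × 10^-34 J·s) / (1.67 × 10^-27 kg × 1.811 × 10^7 m/s)
λ = 2.19 × 10^-14 m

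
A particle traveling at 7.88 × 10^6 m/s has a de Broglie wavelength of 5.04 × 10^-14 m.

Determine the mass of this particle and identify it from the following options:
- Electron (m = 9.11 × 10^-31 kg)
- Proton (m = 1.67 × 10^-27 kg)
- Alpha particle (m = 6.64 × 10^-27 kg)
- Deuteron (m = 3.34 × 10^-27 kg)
The particle is a proton.

From λ = h/(mv), solve for mass:

m = h/(λv)
m = (6.626 × 10^-34 J·s) / (5.04 × 10^-14 m × 7.88 × 10^6 m/s)
m = 1.67 × 10^-27 kg

Comparing with the listed masses, this is closest to a proton.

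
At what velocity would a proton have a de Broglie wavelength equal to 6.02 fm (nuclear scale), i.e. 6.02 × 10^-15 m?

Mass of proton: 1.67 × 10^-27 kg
6.59 × 10^7 m/s

From λ = h/(mv), solve for v:

v = h/(mλ)
v = (6.626 × 10^-34 J·s) / (1.67 × 10^-27 kg × 6.02 × 10^-15 m)
v = 6.59 × 10^7 m/s

Note: This velocity is 22.0% of the speed of light, so relativistic corrections would be needed for a more accurate calculation.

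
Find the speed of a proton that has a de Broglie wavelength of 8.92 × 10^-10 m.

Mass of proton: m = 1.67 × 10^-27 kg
4.45 × 10^2 m/s

From the de Broglie relation λ = h/(mv), we solve for v:

v = h/(mλ)
v = (6.626 × 10^-34 J·s) / (1.67 × 10^-27 kg × 8.92 × 10^-10 m)
v = 4.45 × 10^2 m/s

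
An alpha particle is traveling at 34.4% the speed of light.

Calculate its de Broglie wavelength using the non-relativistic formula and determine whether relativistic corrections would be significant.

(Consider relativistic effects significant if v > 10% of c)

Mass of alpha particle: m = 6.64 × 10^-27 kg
Yes, relativistic corrections are needed.

Using the non-relativistic de Broglie formula λ = h/(mv):

v = 34.4% × c = 1.031 × 10^8 m/s

λ = h/(mv)
λ = (6.626 × 10^-34 J·s) / (6.64 × 10^-27 kg × 1.031 × 10^8 m/s)
λ = 9.68 × 10^-16 m

Since v = 34.4% of c > 10% of c, relativistic corrections ARE significant and the actual wavelength would differ from this non-relativistic estimate.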